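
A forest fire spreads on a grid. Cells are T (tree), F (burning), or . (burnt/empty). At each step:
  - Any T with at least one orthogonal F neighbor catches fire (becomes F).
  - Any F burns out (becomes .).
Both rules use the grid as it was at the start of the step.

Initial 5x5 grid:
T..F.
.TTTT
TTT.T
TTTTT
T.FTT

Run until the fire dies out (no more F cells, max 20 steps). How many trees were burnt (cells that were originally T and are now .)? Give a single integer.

Step 1: +3 fires, +2 burnt (F count now 3)
Step 2: +6 fires, +3 burnt (F count now 6)
Step 3: +5 fires, +6 burnt (F count now 5)
Step 4: +2 fires, +5 burnt (F count now 2)
Step 5: +0 fires, +2 burnt (F count now 0)
Fire out after step 5
Initially T: 17, now '.': 24
Total burnt (originally-T cells now '.'): 16

Answer: 16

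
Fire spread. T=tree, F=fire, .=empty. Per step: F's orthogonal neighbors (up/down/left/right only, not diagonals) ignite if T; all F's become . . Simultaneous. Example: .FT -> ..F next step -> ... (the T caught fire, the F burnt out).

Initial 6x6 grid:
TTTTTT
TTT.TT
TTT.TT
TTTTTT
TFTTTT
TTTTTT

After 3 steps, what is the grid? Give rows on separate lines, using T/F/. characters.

Step 1: 4 trees catch fire, 1 burn out
  TTTTTT
  TTT.TT
  TTT.TT
  TFTTTT
  F.FTTT
  TFTTTT
Step 2: 6 trees catch fire, 4 burn out
  TTTTTT
  TTT.TT
  TFT.TT
  F.FTTT
  ...FTT
  F.FTTT
Step 3: 6 trees catch fire, 6 burn out
  TTTTTT
  TFT.TT
  F.F.TT
  ...FTT
  ....FT
  ...FTT

TTTTTT
TFT.TT
F.F.TT
...FTT
....FT
...FTT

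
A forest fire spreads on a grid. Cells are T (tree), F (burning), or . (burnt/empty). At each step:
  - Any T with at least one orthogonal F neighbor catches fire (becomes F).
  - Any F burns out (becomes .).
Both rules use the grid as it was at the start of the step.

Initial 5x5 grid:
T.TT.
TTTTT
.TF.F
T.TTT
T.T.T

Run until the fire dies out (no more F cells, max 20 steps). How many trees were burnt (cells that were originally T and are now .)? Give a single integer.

Step 1: +5 fires, +2 burnt (F count now 5)
Step 2: +6 fires, +5 burnt (F count now 6)
Step 3: +2 fires, +6 burnt (F count now 2)
Step 4: +1 fires, +2 burnt (F count now 1)
Step 5: +0 fires, +1 burnt (F count now 0)
Fire out after step 5
Initially T: 16, now '.': 23
Total burnt (originally-T cells now '.'): 14

Answer: 14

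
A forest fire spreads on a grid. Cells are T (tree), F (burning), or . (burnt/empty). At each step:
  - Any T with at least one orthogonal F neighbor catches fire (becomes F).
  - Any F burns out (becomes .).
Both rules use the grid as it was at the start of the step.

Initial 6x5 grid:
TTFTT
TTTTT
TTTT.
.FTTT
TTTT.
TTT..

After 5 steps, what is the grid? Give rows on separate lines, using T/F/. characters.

Step 1: 6 trees catch fire, 2 burn out
  TF.FT
  TTFTT
  TFTT.
  ..FTT
  TFTT.
  TTT..
Step 2: 10 trees catch fire, 6 burn out
  F...F
  TF.FT
  F.FT.
  ...FT
  F.FT.
  TFT..
Step 3: 7 trees catch fire, 10 burn out
  .....
  F...F
  ...F.
  ....F
  ...F.
  F.F..
Step 4: 0 trees catch fire, 7 burn out
  .....
  .....
  .....
  .....
  .....
  .....
Step 5: 0 trees catch fire, 0 burn out
  .....
  .....
  .....
  .....
  .....
  .....

.....
.....
.....
.....
.....
.....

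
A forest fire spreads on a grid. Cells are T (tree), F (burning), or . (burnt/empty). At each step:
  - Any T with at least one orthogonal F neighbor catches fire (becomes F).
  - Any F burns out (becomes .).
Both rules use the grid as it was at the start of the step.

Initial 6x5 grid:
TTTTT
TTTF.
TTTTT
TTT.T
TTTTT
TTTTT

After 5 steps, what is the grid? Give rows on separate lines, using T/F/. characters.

Step 1: 3 trees catch fire, 1 burn out
  TTTFT
  TTF..
  TTTFT
  TTT.T
  TTTTT
  TTTTT
Step 2: 5 trees catch fire, 3 burn out
  TTF.F
  TF...
  TTF.F
  TTT.T
  TTTTT
  TTTTT
Step 3: 5 trees catch fire, 5 burn out
  TF...
  F....
  TF...
  TTF.F
  TTTTT
  TTTTT
Step 4: 5 trees catch fire, 5 burn out
  F....
  .....
  F....
  TF...
  TTFTF
  TTTTT
Step 5: 5 trees catch fire, 5 burn out
  .....
  .....
  .....
  F....
  TF.F.
  TTFTF

.....
.....
.....
F....
TF.F.
TTFTF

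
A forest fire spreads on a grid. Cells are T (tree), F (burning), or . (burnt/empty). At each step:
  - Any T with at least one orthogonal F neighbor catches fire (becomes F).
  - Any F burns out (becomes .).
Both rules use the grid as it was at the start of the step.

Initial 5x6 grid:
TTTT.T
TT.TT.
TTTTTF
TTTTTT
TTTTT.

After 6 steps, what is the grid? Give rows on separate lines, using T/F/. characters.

Step 1: 2 trees catch fire, 1 burn out
  TTTT.T
  TT.TT.
  TTTTF.
  TTTTTF
  TTTTT.
Step 2: 3 trees catch fire, 2 burn out
  TTTT.T
  TT.TF.
  TTTF..
  TTTTF.
  TTTTT.
Step 3: 4 trees catch fire, 3 burn out
  TTTT.T
  TT.F..
  TTF...
  TTTF..
  TTTTF.
Step 4: 4 trees catch fire, 4 burn out
  TTTF.T
  TT....
  TF....
  TTF...
  TTTF..
Step 5: 5 trees catch fire, 4 burn out
  TTF..T
  TF....
  F.....
  TF....
  TTF...
Step 6: 4 trees catch fire, 5 burn out
  TF...T
  F.....
  ......
  F.....
  TF....

TF...T
F.....
......
F.....
TF....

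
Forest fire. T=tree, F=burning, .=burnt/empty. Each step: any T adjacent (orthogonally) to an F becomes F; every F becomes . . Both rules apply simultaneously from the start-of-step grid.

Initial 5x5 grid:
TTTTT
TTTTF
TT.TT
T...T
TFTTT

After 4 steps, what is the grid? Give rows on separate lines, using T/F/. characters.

Step 1: 5 trees catch fire, 2 burn out
  TTTTF
  TTTF.
  TT.TF
  T...T
  F.FTT
Step 2: 6 trees catch fire, 5 burn out
  TTTF.
  TTF..
  TT.F.
  F...F
  ...FT
Step 3: 4 trees catch fire, 6 burn out
  TTF..
  TF...
  FT...
  .....
  ....F
Step 4: 3 trees catch fire, 4 burn out
  TF...
  F....
  .F...
  .....
  .....

TF...
F....
.F...
.....
.....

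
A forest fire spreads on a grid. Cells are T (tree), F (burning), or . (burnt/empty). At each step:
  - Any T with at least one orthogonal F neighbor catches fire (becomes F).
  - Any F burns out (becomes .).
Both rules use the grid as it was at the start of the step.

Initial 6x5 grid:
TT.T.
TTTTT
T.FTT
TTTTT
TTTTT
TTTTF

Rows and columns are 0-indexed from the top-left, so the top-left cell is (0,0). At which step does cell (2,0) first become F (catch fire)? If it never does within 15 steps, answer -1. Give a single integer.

Step 1: cell (2,0)='T' (+5 fires, +2 burnt)
Step 2: cell (2,0)='T' (+9 fires, +5 burnt)
Step 3: cell (2,0)='T' (+7 fires, +9 burnt)
Step 4: cell (2,0)='F' (+4 fires, +7 burnt)
  -> target ignites at step 4
Step 5: cell (2,0)='.' (+0 fires, +4 burnt)
  fire out at step 5

4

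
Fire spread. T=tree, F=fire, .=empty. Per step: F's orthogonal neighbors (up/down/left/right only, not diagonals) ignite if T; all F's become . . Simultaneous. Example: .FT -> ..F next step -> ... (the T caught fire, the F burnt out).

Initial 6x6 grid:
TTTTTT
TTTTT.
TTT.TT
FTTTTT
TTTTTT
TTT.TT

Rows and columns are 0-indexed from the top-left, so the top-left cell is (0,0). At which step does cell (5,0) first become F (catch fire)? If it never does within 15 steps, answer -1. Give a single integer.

Step 1: cell (5,0)='T' (+3 fires, +1 burnt)
Step 2: cell (5,0)='F' (+5 fires, +3 burnt)
  -> target ignites at step 2
Step 3: cell (5,0)='.' (+6 fires, +5 burnt)
Step 4: cell (5,0)='.' (+5 fires, +6 burnt)
Step 5: cell (5,0)='.' (+5 fires, +5 burnt)
Step 6: cell (5,0)='.' (+5 fires, +5 burnt)
Step 7: cell (5,0)='.' (+2 fires, +5 burnt)
Step 8: cell (5,0)='.' (+1 fires, +2 burnt)
Step 9: cell (5,0)='.' (+0 fires, +1 burnt)
  fire out at step 9

2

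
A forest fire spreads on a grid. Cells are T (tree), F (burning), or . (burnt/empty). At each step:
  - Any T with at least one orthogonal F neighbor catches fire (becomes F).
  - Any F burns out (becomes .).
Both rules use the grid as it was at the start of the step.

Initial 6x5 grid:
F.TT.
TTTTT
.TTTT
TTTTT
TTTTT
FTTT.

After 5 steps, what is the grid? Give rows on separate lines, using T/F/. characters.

Step 1: 3 trees catch fire, 2 burn out
  ..TT.
  FTTTT
  .TTTT
  TTTTT
  FTTTT
  .FTT.
Step 2: 4 trees catch fire, 3 burn out
  ..TT.
  .FTTT
  .TTTT
  FTTTT
  .FTTT
  ..FT.
Step 3: 5 trees catch fire, 4 burn out
  ..TT.
  ..FTT
  .FTTT
  .FTTT
  ..FTT
  ...F.
Step 4: 5 trees catch fire, 5 burn out
  ..FT.
  ...FT
  ..FTT
  ..FTT
  ...FT
  .....
Step 5: 5 trees catch fire, 5 burn out
  ...F.
  ....F
  ...FT
  ...FT
  ....F
  .....

...F.
....F
...FT
...FT
....F
.....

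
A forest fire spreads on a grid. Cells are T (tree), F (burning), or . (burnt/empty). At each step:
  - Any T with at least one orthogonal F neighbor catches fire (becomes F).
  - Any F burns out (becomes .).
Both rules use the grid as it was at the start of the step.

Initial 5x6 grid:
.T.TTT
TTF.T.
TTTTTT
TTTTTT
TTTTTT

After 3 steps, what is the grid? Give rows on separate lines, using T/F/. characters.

Step 1: 2 trees catch fire, 1 burn out
  .T.TTT
  TF..T.
  TTFTTT
  TTTTTT
  TTTTTT
Step 2: 5 trees catch fire, 2 burn out
  .F.TTT
  F...T.
  TF.FTT
  TTFTTT
  TTTTTT
Step 3: 5 trees catch fire, 5 burn out
  ...TTT
  ....T.
  F...FT
  TF.FTT
  TTFTTT

...TTT
....T.
F...FT
TF.FTT
TTFTTT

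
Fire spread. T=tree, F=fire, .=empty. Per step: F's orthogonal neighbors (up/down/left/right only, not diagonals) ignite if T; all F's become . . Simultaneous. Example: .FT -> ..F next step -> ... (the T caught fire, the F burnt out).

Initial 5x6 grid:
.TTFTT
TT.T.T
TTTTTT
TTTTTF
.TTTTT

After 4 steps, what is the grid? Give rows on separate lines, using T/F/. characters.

Step 1: 6 trees catch fire, 2 burn out
  .TF.FT
  TT.F.T
  TTTTTF
  TTTTF.
  .TTTTF
Step 2: 7 trees catch fire, 6 burn out
  .F...F
  TT...F
  TTTFF.
  TTTF..
  .TTTF.
Step 3: 4 trees catch fire, 7 burn out
  ......
  TF....
  TTF...
  TTF...
  .TTF..
Step 4: 4 trees catch fire, 4 burn out
  ......
  F.....
  TF....
  TF....
  .TF...

......
F.....
TF....
TF....
.TF...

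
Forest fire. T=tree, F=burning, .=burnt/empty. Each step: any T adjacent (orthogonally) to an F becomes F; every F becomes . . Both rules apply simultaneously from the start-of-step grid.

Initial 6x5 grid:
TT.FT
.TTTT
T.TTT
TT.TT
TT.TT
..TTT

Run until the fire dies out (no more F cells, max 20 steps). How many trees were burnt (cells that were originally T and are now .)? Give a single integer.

Step 1: +2 fires, +1 burnt (F count now 2)
Step 2: +3 fires, +2 burnt (F count now 3)
Step 3: +4 fires, +3 burnt (F count now 4)
Step 4: +3 fires, +4 burnt (F count now 3)
Step 5: +3 fires, +3 burnt (F count now 3)
Step 6: +2 fires, +3 burnt (F count now 2)
Step 7: +0 fires, +2 burnt (F count now 0)
Fire out after step 7
Initially T: 22, now '.': 25
Total burnt (originally-T cells now '.'): 17

Answer: 17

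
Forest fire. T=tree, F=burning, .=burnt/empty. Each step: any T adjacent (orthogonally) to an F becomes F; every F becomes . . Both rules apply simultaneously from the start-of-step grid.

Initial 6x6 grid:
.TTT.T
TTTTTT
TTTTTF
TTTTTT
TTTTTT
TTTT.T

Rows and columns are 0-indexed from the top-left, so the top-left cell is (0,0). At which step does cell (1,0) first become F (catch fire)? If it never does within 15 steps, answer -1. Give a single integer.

Step 1: cell (1,0)='T' (+3 fires, +1 burnt)
Step 2: cell (1,0)='T' (+5 fires, +3 burnt)
Step 3: cell (1,0)='T' (+5 fires, +5 burnt)
Step 4: cell (1,0)='T' (+5 fires, +5 burnt)
Step 5: cell (1,0)='T' (+6 fires, +5 burnt)
Step 6: cell (1,0)='F' (+5 fires, +6 burnt)
  -> target ignites at step 6
Step 7: cell (1,0)='.' (+2 fires, +5 burnt)
Step 8: cell (1,0)='.' (+1 fires, +2 burnt)
Step 9: cell (1,0)='.' (+0 fires, +1 burnt)
  fire out at step 9

6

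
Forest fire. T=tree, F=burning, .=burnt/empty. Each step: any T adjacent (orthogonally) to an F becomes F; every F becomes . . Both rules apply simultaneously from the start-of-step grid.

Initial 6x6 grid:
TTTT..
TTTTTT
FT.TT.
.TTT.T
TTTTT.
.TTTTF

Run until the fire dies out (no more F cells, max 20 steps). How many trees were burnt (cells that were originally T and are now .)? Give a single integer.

Answer: 25

Derivation:
Step 1: +3 fires, +2 burnt (F count now 3)
Step 2: +5 fires, +3 burnt (F count now 5)
Step 3: +6 fires, +5 burnt (F count now 6)
Step 4: +6 fires, +6 burnt (F count now 6)
Step 5: +3 fires, +6 burnt (F count now 3)
Step 6: +2 fires, +3 burnt (F count now 2)
Step 7: +0 fires, +2 burnt (F count now 0)
Fire out after step 7
Initially T: 26, now '.': 35
Total burnt (originally-T cells now '.'): 25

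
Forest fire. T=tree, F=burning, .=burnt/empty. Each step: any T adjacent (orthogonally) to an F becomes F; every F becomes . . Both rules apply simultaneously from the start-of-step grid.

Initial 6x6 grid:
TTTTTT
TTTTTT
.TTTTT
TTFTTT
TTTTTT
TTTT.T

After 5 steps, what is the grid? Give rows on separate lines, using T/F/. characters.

Step 1: 4 trees catch fire, 1 burn out
  TTTTTT
  TTTTTT
  .TFTTT
  TF.FTT
  TTFTTT
  TTTT.T
Step 2: 8 trees catch fire, 4 burn out
  TTTTTT
  TTFTTT
  .F.FTT
  F...FT
  TF.FTT
  TTFT.T
Step 3: 9 trees catch fire, 8 burn out
  TTFTTT
  TF.FTT
  ....FT
  .....F
  F...FT
  TF.F.T
Step 4: 7 trees catch fire, 9 burn out
  TF.FTT
  F...FT
  .....F
  ......
  .....F
  F....T
Step 5: 4 trees catch fire, 7 burn out
  F...FT
  .....F
  ......
  ......
  ......
  .....F

F...FT
.....F
......
......
......
.....F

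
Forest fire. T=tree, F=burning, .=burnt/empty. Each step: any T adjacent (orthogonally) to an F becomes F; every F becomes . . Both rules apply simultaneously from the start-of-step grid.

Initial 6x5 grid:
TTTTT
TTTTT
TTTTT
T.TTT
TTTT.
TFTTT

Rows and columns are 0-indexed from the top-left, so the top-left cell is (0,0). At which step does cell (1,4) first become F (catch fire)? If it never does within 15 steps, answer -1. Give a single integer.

Step 1: cell (1,4)='T' (+3 fires, +1 burnt)
Step 2: cell (1,4)='T' (+3 fires, +3 burnt)
Step 3: cell (1,4)='T' (+4 fires, +3 burnt)
Step 4: cell (1,4)='T' (+3 fires, +4 burnt)
Step 5: cell (1,4)='T' (+5 fires, +3 burnt)
Step 6: cell (1,4)='T' (+5 fires, +5 burnt)
Step 7: cell (1,4)='F' (+3 fires, +5 burnt)
  -> target ignites at step 7
Step 8: cell (1,4)='.' (+1 fires, +3 burnt)
Step 9: cell (1,4)='.' (+0 fires, +1 burnt)
  fire out at step 9

7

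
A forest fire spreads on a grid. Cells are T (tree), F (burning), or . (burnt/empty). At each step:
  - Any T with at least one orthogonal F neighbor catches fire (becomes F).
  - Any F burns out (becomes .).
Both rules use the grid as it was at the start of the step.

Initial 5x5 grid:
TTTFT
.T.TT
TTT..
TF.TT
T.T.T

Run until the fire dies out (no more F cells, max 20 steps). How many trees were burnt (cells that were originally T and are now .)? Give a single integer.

Answer: 12

Derivation:
Step 1: +5 fires, +2 burnt (F count now 5)
Step 2: +6 fires, +5 burnt (F count now 6)
Step 3: +1 fires, +6 burnt (F count now 1)
Step 4: +0 fires, +1 burnt (F count now 0)
Fire out after step 4
Initially T: 16, now '.': 21
Total burnt (originally-T cells now '.'): 12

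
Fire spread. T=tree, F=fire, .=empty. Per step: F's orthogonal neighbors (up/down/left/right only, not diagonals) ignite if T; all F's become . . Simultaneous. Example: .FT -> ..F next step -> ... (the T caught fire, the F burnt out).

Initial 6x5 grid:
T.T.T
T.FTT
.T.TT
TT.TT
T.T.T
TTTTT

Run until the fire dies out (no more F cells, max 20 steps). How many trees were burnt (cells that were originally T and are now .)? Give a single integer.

Step 1: +2 fires, +1 burnt (F count now 2)
Step 2: +2 fires, +2 burnt (F count now 2)
Step 3: +3 fires, +2 burnt (F count now 3)
Step 4: +1 fires, +3 burnt (F count now 1)
Step 5: +1 fires, +1 burnt (F count now 1)
Step 6: +1 fires, +1 burnt (F count now 1)
Step 7: +1 fires, +1 burnt (F count now 1)
Step 8: +1 fires, +1 burnt (F count now 1)
Step 9: +2 fires, +1 burnt (F count now 2)
Step 10: +1 fires, +2 burnt (F count now 1)
Step 11: +1 fires, +1 burnt (F count now 1)
Step 12: +1 fires, +1 burnt (F count now 1)
Step 13: +1 fires, +1 burnt (F count now 1)
Step 14: +1 fires, +1 burnt (F count now 1)
Step 15: +0 fires, +1 burnt (F count now 0)
Fire out after step 15
Initially T: 21, now '.': 28
Total burnt (originally-T cells now '.'): 19

Answer: 19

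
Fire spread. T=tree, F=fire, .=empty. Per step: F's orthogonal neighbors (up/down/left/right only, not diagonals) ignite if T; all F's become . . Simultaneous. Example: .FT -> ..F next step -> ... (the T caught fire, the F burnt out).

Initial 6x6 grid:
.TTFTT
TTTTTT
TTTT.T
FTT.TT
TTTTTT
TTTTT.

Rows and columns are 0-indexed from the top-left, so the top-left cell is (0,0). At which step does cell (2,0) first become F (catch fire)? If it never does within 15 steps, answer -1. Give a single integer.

Step 1: cell (2,0)='F' (+6 fires, +2 burnt)
  -> target ignites at step 1
Step 2: cell (2,0)='.' (+10 fires, +6 burnt)
Step 3: cell (2,0)='.' (+5 fires, +10 burnt)
Step 4: cell (2,0)='.' (+3 fires, +5 burnt)
Step 5: cell (2,0)='.' (+3 fires, +3 burnt)
Step 6: cell (2,0)='.' (+3 fires, +3 burnt)
Step 7: cell (2,0)='.' (+0 fires, +3 burnt)
  fire out at step 7

1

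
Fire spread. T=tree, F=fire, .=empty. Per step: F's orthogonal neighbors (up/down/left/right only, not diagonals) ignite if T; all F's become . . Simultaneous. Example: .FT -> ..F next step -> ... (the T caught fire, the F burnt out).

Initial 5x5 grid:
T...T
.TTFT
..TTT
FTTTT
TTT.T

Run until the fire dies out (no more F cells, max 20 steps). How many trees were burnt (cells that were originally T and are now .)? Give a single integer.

Step 1: +5 fires, +2 burnt (F count now 5)
Step 2: +7 fires, +5 burnt (F count now 7)
Step 3: +2 fires, +7 burnt (F count now 2)
Step 4: +1 fires, +2 burnt (F count now 1)
Step 5: +0 fires, +1 burnt (F count now 0)
Fire out after step 5
Initially T: 16, now '.': 24
Total burnt (originally-T cells now '.'): 15

Answer: 15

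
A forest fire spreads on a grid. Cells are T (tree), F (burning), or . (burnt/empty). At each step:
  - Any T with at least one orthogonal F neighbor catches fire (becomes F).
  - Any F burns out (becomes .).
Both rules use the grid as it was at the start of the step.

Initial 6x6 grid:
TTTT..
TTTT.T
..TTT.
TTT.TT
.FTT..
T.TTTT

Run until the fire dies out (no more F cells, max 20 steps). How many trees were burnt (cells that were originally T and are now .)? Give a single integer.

Answer: 22

Derivation:
Step 1: +2 fires, +1 burnt (F count now 2)
Step 2: +4 fires, +2 burnt (F count now 4)
Step 3: +2 fires, +4 burnt (F count now 2)
Step 4: +3 fires, +2 burnt (F count now 3)
Step 5: +5 fires, +3 burnt (F count now 5)
Step 6: +4 fires, +5 burnt (F count now 4)
Step 7: +2 fires, +4 burnt (F count now 2)
Step 8: +0 fires, +2 burnt (F count now 0)
Fire out after step 8
Initially T: 24, now '.': 34
Total burnt (originally-T cells now '.'): 22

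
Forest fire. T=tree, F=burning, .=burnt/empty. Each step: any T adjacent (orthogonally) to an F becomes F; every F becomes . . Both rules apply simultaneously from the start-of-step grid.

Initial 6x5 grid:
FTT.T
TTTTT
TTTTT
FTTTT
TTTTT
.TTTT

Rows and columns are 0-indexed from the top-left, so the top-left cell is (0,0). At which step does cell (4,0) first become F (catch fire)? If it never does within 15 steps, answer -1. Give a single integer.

Step 1: cell (4,0)='F' (+5 fires, +2 burnt)
  -> target ignites at step 1
Step 2: cell (4,0)='.' (+5 fires, +5 burnt)
Step 3: cell (4,0)='.' (+5 fires, +5 burnt)
Step 4: cell (4,0)='.' (+5 fires, +5 burnt)
Step 5: cell (4,0)='.' (+4 fires, +5 burnt)
Step 6: cell (4,0)='.' (+2 fires, +4 burnt)
Step 7: cell (4,0)='.' (+0 fires, +2 burnt)
  fire out at step 7

1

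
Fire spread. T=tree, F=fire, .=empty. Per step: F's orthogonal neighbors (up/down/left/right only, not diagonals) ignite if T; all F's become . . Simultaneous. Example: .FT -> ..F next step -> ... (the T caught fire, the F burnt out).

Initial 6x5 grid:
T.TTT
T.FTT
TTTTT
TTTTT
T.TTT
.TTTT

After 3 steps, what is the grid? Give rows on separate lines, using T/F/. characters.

Step 1: 3 trees catch fire, 1 burn out
  T.FTT
  T..FT
  TTFTT
  TTTTT
  T.TTT
  .TTTT
Step 2: 5 trees catch fire, 3 burn out
  T..FT
  T...F
  TF.FT
  TTFTT
  T.TTT
  .TTTT
Step 3: 6 trees catch fire, 5 burn out
  T...F
  T....
  F...F
  TF.FT
  T.FTT
  .TTTT

T...F
T....
F...F
TF.FT
T.FTT
.TTTT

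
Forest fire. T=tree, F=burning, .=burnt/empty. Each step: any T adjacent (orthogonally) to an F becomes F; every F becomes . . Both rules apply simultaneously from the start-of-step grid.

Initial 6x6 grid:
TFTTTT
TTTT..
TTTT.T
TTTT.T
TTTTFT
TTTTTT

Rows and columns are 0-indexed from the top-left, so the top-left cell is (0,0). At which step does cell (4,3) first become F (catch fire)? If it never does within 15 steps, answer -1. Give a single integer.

Step 1: cell (4,3)='F' (+6 fires, +2 burnt)
  -> target ignites at step 1
Step 2: cell (4,3)='.' (+9 fires, +6 burnt)
Step 3: cell (4,3)='.' (+10 fires, +9 burnt)
Step 4: cell (4,3)='.' (+4 fires, +10 burnt)
Step 5: cell (4,3)='.' (+1 fires, +4 burnt)
Step 6: cell (4,3)='.' (+0 fires, +1 burnt)
  fire out at step 6

1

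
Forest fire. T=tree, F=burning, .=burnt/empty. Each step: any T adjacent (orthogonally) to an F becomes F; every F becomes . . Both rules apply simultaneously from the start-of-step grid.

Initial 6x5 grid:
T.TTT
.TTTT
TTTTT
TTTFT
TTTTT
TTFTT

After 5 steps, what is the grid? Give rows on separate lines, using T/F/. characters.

Step 1: 7 trees catch fire, 2 burn out
  T.TTT
  .TTTT
  TTTFT
  TTF.F
  TTFFT
  TF.FT
Step 2: 8 trees catch fire, 7 burn out
  T.TTT
  .TTFT
  TTF.F
  TF...
  TF..F
  F...F
Step 3: 6 trees catch fire, 8 burn out
  T.TFT
  .TF.F
  TF...
  F....
  F....
  .....
Step 4: 4 trees catch fire, 6 burn out
  T.F.F
  .F...
  F....
  .....
  .....
  .....
Step 5: 0 trees catch fire, 4 burn out
  T....
  .....
  .....
  .....
  .....
  .....

T....
.....
.....
.....
.....
.....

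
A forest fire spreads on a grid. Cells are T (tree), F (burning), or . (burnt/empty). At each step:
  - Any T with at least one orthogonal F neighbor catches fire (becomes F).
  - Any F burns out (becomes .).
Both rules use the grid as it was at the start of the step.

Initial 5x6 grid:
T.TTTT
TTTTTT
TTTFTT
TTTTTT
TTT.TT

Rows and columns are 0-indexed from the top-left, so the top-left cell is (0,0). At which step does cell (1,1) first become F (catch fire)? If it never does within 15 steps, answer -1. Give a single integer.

Step 1: cell (1,1)='T' (+4 fires, +1 burnt)
Step 2: cell (1,1)='T' (+7 fires, +4 burnt)
Step 3: cell (1,1)='F' (+9 fires, +7 burnt)
  -> target ignites at step 3
Step 4: cell (1,1)='.' (+5 fires, +9 burnt)
Step 5: cell (1,1)='.' (+2 fires, +5 burnt)
Step 6: cell (1,1)='.' (+0 fires, +2 burnt)
  fire out at step 6

3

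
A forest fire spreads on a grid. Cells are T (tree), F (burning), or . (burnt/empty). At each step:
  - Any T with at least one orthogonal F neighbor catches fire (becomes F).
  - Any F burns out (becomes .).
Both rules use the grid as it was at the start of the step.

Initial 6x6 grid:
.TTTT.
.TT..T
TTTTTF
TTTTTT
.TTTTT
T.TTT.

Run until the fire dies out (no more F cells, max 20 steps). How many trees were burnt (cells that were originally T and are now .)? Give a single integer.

Answer: 26

Derivation:
Step 1: +3 fires, +1 burnt (F count now 3)
Step 2: +3 fires, +3 burnt (F count now 3)
Step 3: +3 fires, +3 burnt (F count now 3)
Step 4: +5 fires, +3 burnt (F count now 5)
Step 5: +6 fires, +5 burnt (F count now 6)
Step 6: +5 fires, +6 burnt (F count now 5)
Step 7: +1 fires, +5 burnt (F count now 1)
Step 8: +0 fires, +1 burnt (F count now 0)
Fire out after step 8
Initially T: 27, now '.': 35
Total burnt (originally-T cells now '.'): 26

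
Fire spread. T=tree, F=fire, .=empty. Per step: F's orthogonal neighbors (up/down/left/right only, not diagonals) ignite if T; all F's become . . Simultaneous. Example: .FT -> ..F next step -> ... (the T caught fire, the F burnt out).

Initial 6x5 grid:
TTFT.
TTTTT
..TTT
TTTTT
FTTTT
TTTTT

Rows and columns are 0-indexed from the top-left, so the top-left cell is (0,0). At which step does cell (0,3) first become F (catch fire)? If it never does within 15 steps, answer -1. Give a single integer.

Step 1: cell (0,3)='F' (+6 fires, +2 burnt)
  -> target ignites at step 1
Step 2: cell (0,3)='.' (+7 fires, +6 burnt)
Step 3: cell (0,3)='.' (+6 fires, +7 burnt)
Step 4: cell (0,3)='.' (+4 fires, +6 burnt)
Step 5: cell (0,3)='.' (+2 fires, +4 burnt)
Step 6: cell (0,3)='.' (+0 fires, +2 burnt)
  fire out at step 6

1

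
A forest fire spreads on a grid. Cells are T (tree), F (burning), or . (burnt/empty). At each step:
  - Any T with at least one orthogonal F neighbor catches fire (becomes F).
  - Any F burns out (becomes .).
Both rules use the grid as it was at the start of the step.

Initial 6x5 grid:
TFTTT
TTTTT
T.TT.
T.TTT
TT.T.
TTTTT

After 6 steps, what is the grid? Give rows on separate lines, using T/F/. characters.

Step 1: 3 trees catch fire, 1 burn out
  F.FTT
  TFTTT
  T.TT.
  T.TTT
  TT.T.
  TTTTT
Step 2: 3 trees catch fire, 3 burn out
  ...FT
  F.FTT
  T.TT.
  T.TTT
  TT.T.
  TTTTT
Step 3: 4 trees catch fire, 3 burn out
  ....F
  ...FT
  F.FT.
  T.TTT
  TT.T.
  TTTTT
Step 4: 4 trees catch fire, 4 burn out
  .....
  ....F
  ...F.
  F.FTT
  TT.T.
  TTTTT
Step 5: 2 trees catch fire, 4 burn out
  .....
  .....
  .....
  ...FT
  FT.T.
  TTTTT
Step 6: 4 trees catch fire, 2 burn out
  .....
  .....
  .....
  ....F
  .F.F.
  FTTTT

.....
.....
.....
....F
.F.F.
FTTTT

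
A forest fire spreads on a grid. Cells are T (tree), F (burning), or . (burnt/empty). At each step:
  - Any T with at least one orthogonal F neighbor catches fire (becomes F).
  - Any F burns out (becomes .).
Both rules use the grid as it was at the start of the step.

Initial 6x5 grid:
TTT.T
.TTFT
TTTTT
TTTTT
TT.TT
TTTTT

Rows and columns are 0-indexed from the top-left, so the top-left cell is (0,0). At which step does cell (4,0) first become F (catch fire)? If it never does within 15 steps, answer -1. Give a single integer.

Step 1: cell (4,0)='T' (+3 fires, +1 burnt)
Step 2: cell (4,0)='T' (+6 fires, +3 burnt)
Step 3: cell (4,0)='T' (+5 fires, +6 burnt)
Step 4: cell (4,0)='T' (+5 fires, +5 burnt)
Step 5: cell (4,0)='T' (+4 fires, +5 burnt)
Step 6: cell (4,0)='F' (+2 fires, +4 burnt)
  -> target ignites at step 6
Step 7: cell (4,0)='.' (+1 fires, +2 burnt)
Step 8: cell (4,0)='.' (+0 fires, +1 burnt)
  fire out at step 8

6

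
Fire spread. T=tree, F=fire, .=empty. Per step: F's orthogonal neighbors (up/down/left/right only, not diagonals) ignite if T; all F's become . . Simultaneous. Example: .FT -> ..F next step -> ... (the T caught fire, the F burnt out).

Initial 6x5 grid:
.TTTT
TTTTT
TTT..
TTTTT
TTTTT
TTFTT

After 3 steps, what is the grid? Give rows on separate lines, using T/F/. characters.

Step 1: 3 trees catch fire, 1 burn out
  .TTTT
  TTTTT
  TTT..
  TTTTT
  TTFTT
  TF.FT
Step 2: 5 trees catch fire, 3 burn out
  .TTTT
  TTTTT
  TTT..
  TTFTT
  TF.FT
  F...F
Step 3: 5 trees catch fire, 5 burn out
  .TTTT
  TTTTT
  TTF..
  TF.FT
  F...F
  .....

.TTTT
TTTTT
TTF..
TF.FT
F...F
.....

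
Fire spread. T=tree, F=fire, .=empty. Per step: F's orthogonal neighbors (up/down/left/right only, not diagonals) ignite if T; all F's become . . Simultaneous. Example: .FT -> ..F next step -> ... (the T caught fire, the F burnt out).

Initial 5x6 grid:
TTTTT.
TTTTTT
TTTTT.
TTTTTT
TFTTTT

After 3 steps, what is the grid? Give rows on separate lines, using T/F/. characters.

Step 1: 3 trees catch fire, 1 burn out
  TTTTT.
  TTTTTT
  TTTTT.
  TFTTTT
  F.FTTT
Step 2: 4 trees catch fire, 3 burn out
  TTTTT.
  TTTTTT
  TFTTT.
  F.FTTT
  ...FTT
Step 3: 5 trees catch fire, 4 burn out
  TTTTT.
  TFTTTT
  F.FTT.
  ...FTT
  ....FT

TTTTT.
TFTTTT
F.FTT.
...FTT
....FT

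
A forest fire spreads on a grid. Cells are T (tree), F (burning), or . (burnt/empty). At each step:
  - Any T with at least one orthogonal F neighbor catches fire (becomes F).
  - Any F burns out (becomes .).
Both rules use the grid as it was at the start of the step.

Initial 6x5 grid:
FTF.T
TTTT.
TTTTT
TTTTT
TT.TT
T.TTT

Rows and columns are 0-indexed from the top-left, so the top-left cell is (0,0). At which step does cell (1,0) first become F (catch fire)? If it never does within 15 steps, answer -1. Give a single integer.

Step 1: cell (1,0)='F' (+3 fires, +2 burnt)
  -> target ignites at step 1
Step 2: cell (1,0)='.' (+4 fires, +3 burnt)
Step 3: cell (1,0)='.' (+4 fires, +4 burnt)
Step 4: cell (1,0)='.' (+4 fires, +4 burnt)
Step 5: cell (1,0)='.' (+4 fires, +4 burnt)
Step 6: cell (1,0)='.' (+2 fires, +4 burnt)
Step 7: cell (1,0)='.' (+2 fires, +2 burnt)
Step 8: cell (1,0)='.' (+0 fires, +2 burnt)
  fire out at step 8

1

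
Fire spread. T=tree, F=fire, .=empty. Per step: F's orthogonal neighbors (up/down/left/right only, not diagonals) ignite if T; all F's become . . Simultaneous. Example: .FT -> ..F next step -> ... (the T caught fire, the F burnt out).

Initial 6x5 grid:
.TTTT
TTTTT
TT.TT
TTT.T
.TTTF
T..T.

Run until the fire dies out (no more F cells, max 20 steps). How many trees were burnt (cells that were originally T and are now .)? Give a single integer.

Answer: 21

Derivation:
Step 1: +2 fires, +1 burnt (F count now 2)
Step 2: +3 fires, +2 burnt (F count now 3)
Step 3: +4 fires, +3 burnt (F count now 4)
Step 4: +3 fires, +4 burnt (F count now 3)
Step 5: +4 fires, +3 burnt (F count now 4)
Step 6: +3 fires, +4 burnt (F count now 3)
Step 7: +2 fires, +3 burnt (F count now 2)
Step 8: +0 fires, +2 burnt (F count now 0)
Fire out after step 8
Initially T: 22, now '.': 29
Total burnt (originally-T cells now '.'): 21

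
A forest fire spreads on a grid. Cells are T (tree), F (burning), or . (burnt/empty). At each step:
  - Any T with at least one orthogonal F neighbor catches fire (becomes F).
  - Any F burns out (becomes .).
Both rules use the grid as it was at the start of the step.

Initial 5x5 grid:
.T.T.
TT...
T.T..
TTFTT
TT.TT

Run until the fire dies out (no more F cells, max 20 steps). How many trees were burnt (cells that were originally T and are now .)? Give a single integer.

Step 1: +3 fires, +1 burnt (F count now 3)
Step 2: +4 fires, +3 burnt (F count now 4)
Step 3: +3 fires, +4 burnt (F count now 3)
Step 4: +1 fires, +3 burnt (F count now 1)
Step 5: +1 fires, +1 burnt (F count now 1)
Step 6: +1 fires, +1 burnt (F count now 1)
Step 7: +0 fires, +1 burnt (F count now 0)
Fire out after step 7
Initially T: 14, now '.': 24
Total burnt (originally-T cells now '.'): 13

Answer: 13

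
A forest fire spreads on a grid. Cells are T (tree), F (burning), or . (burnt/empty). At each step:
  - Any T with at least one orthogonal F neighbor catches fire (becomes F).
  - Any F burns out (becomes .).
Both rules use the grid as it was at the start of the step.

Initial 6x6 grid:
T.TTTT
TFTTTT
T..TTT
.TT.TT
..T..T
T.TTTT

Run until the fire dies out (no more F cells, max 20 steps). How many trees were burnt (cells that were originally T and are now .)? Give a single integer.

Answer: 24

Derivation:
Step 1: +2 fires, +1 burnt (F count now 2)
Step 2: +4 fires, +2 burnt (F count now 4)
Step 3: +3 fires, +4 burnt (F count now 3)
Step 4: +3 fires, +3 burnt (F count now 3)
Step 5: +3 fires, +3 burnt (F count now 3)
Step 6: +1 fires, +3 burnt (F count now 1)
Step 7: +1 fires, +1 burnt (F count now 1)
Step 8: +1 fires, +1 burnt (F count now 1)
Step 9: +1 fires, +1 burnt (F count now 1)
Step 10: +1 fires, +1 burnt (F count now 1)
Step 11: +1 fires, +1 burnt (F count now 1)
Step 12: +1 fires, +1 burnt (F count now 1)
Step 13: +1 fires, +1 burnt (F count now 1)
Step 14: +1 fires, +1 burnt (F count now 1)
Step 15: +0 fires, +1 burnt (F count now 0)
Fire out after step 15
Initially T: 25, now '.': 35
Total burnt (originally-T cells now '.'): 24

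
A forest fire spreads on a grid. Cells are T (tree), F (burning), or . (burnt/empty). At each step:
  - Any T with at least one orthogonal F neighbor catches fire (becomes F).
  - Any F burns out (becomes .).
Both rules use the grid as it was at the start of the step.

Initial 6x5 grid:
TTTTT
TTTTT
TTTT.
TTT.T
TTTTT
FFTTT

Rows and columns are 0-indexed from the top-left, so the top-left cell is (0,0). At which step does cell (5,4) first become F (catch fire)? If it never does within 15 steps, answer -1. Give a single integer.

Step 1: cell (5,4)='T' (+3 fires, +2 burnt)
Step 2: cell (5,4)='T' (+4 fires, +3 burnt)
Step 3: cell (5,4)='F' (+5 fires, +4 burnt)
  -> target ignites at step 3
Step 4: cell (5,4)='.' (+4 fires, +5 burnt)
Step 5: cell (5,4)='.' (+5 fires, +4 burnt)
Step 6: cell (5,4)='.' (+2 fires, +5 burnt)
Step 7: cell (5,4)='.' (+2 fires, +2 burnt)
Step 8: cell (5,4)='.' (+1 fires, +2 burnt)
Step 9: cell (5,4)='.' (+0 fires, +1 burnt)
  fire out at step 9

3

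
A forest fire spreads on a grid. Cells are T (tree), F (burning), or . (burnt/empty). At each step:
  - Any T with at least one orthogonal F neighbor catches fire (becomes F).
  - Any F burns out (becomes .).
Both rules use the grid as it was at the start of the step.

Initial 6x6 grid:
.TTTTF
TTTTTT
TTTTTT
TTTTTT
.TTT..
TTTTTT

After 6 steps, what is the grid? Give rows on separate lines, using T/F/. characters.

Step 1: 2 trees catch fire, 1 burn out
  .TTTF.
  TTTTTF
  TTTTTT
  TTTTTT
  .TTT..
  TTTTTT
Step 2: 3 trees catch fire, 2 burn out
  .TTF..
  TTTTF.
  TTTTTF
  TTTTTT
  .TTT..
  TTTTTT
Step 3: 4 trees catch fire, 3 burn out
  .TF...
  TTTF..
  TTTTF.
  TTTTTF
  .TTT..
  TTTTTT
Step 4: 4 trees catch fire, 4 burn out
  .F....
  TTF...
  TTTF..
  TTTTF.
  .TTT..
  TTTTTT
Step 5: 3 trees catch fire, 4 burn out
  ......
  TF....
  TTF...
  TTTF..
  .TTT..
  TTTTTT
Step 6: 4 trees catch fire, 3 burn out
  ......
  F.....
  TF....
  TTF...
  .TTF..
  TTTTTT

......
F.....
TF....
TTF...
.TTF..
TTTTTT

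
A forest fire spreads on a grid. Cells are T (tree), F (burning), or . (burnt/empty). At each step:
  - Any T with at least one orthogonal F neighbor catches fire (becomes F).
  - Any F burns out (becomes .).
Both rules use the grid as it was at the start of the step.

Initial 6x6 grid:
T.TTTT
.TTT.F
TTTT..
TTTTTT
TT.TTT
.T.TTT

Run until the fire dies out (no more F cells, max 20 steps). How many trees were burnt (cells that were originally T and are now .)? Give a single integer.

Answer: 26

Derivation:
Step 1: +1 fires, +1 burnt (F count now 1)
Step 2: +1 fires, +1 burnt (F count now 1)
Step 3: +1 fires, +1 burnt (F count now 1)
Step 4: +2 fires, +1 burnt (F count now 2)
Step 5: +2 fires, +2 burnt (F count now 2)
Step 6: +3 fires, +2 burnt (F count now 3)
Step 7: +4 fires, +3 burnt (F count now 4)
Step 8: +5 fires, +4 burnt (F count now 5)
Step 9: +4 fires, +5 burnt (F count now 4)
Step 10: +3 fires, +4 burnt (F count now 3)
Step 11: +0 fires, +3 burnt (F count now 0)
Fire out after step 11
Initially T: 27, now '.': 35
Total burnt (originally-T cells now '.'): 26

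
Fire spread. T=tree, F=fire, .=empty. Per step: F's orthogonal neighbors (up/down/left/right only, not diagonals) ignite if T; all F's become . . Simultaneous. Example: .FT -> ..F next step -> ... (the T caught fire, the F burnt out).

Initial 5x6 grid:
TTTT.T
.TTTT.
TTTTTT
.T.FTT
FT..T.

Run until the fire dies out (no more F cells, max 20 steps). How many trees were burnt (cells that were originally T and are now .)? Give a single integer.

Step 1: +3 fires, +2 burnt (F count now 3)
Step 2: +6 fires, +3 burnt (F count now 6)
Step 3: +5 fires, +6 burnt (F count now 5)
Step 4: +3 fires, +5 burnt (F count now 3)
Step 5: +1 fires, +3 burnt (F count now 1)
Step 6: +1 fires, +1 burnt (F count now 1)
Step 7: +0 fires, +1 burnt (F count now 0)
Fire out after step 7
Initially T: 20, now '.': 29
Total burnt (originally-T cells now '.'): 19

Answer: 19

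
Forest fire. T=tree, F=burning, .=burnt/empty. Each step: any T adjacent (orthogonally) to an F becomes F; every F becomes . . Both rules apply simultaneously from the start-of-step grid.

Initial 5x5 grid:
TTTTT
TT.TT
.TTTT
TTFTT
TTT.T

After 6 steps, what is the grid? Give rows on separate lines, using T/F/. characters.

Step 1: 4 trees catch fire, 1 burn out
  TTTTT
  TT.TT
  .TFTT
  TF.FT
  TTF.T
Step 2: 5 trees catch fire, 4 burn out
  TTTTT
  TT.TT
  .F.FT
  F...F
  TF..T
Step 3: 5 trees catch fire, 5 burn out
  TTTTT
  TF.FT
  ....F
  .....
  F...F
Step 4: 4 trees catch fire, 5 burn out
  TFTFT
  F...F
  .....
  .....
  .....
Step 5: 3 trees catch fire, 4 burn out
  F.F.F
  .....
  .....
  .....
  .....
Step 6: 0 trees catch fire, 3 burn out
  .....
  .....
  .....
  .....
  .....

.....
.....
.....
.....
.....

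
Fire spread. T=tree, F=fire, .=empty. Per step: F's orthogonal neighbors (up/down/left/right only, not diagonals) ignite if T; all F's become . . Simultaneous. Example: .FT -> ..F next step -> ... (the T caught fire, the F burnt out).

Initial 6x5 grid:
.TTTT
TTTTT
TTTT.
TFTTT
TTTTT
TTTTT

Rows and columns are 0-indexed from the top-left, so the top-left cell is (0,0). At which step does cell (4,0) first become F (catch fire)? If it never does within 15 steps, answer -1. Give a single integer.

Step 1: cell (4,0)='T' (+4 fires, +1 burnt)
Step 2: cell (4,0)='F' (+7 fires, +4 burnt)
  -> target ignites at step 2
Step 3: cell (4,0)='.' (+8 fires, +7 burnt)
Step 4: cell (4,0)='.' (+4 fires, +8 burnt)
Step 5: cell (4,0)='.' (+3 fires, +4 burnt)
Step 6: cell (4,0)='.' (+1 fires, +3 burnt)
Step 7: cell (4,0)='.' (+0 fires, +1 burnt)
  fire out at step 7

2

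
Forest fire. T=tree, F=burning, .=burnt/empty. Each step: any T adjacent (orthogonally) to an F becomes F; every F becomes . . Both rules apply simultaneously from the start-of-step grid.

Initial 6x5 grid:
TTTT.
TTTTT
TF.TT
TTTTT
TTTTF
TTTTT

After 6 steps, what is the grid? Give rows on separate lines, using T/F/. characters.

Step 1: 6 trees catch fire, 2 burn out
  TTTT.
  TFTTT
  F..TT
  TFTTF
  TTTF.
  TTTTF
Step 2: 10 trees catch fire, 6 burn out
  TFTT.
  F.FTT
  ...TF
  F.FF.
  TFF..
  TTTF.
Step 3: 8 trees catch fire, 10 burn out
  F.FT.
  ...FF
  ...F.
  .....
  F....
  TFF..
Step 4: 2 trees catch fire, 8 burn out
  ...F.
  .....
  .....
  .....
  .....
  F....
Step 5: 0 trees catch fire, 2 burn out
  .....
  .....
  .....
  .....
  .....
  .....
Step 6: 0 trees catch fire, 0 burn out
  .....
  .....
  .....
  .....
  .....
  .....

.....
.....
.....
.....
.....
.....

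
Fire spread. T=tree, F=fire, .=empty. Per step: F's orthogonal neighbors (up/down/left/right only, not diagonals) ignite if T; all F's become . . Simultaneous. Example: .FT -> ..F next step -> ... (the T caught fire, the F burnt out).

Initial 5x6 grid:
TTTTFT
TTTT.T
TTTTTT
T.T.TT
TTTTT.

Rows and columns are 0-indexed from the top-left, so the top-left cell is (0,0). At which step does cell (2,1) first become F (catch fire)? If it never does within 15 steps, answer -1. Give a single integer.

Step 1: cell (2,1)='T' (+2 fires, +1 burnt)
Step 2: cell (2,1)='T' (+3 fires, +2 burnt)
Step 3: cell (2,1)='T' (+4 fires, +3 burnt)
Step 4: cell (2,1)='T' (+5 fires, +4 burnt)
Step 5: cell (2,1)='F' (+4 fires, +5 burnt)
  -> target ignites at step 5
Step 6: cell (2,1)='.' (+3 fires, +4 burnt)
Step 7: cell (2,1)='.' (+3 fires, +3 burnt)
Step 8: cell (2,1)='.' (+1 fires, +3 burnt)
Step 9: cell (2,1)='.' (+0 fires, +1 burnt)
  fire out at step 9

5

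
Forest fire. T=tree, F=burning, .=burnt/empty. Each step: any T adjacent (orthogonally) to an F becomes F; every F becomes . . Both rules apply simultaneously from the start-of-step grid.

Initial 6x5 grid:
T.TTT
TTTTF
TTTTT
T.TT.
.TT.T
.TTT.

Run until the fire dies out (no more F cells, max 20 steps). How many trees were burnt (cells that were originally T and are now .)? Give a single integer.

Step 1: +3 fires, +1 burnt (F count now 3)
Step 2: +3 fires, +3 burnt (F count now 3)
Step 3: +4 fires, +3 burnt (F count now 4)
Step 4: +3 fires, +4 burnt (F count now 3)
Step 5: +3 fires, +3 burnt (F count now 3)
Step 6: +3 fires, +3 burnt (F count now 3)
Step 7: +2 fires, +3 burnt (F count now 2)
Step 8: +0 fires, +2 burnt (F count now 0)
Fire out after step 8
Initially T: 22, now '.': 29
Total burnt (originally-T cells now '.'): 21

Answer: 21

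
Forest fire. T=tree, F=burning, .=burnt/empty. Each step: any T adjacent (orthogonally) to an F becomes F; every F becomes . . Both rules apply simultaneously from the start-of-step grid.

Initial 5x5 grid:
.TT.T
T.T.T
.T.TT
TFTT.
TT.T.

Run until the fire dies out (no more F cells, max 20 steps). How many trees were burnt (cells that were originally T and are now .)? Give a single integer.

Answer: 11

Derivation:
Step 1: +4 fires, +1 burnt (F count now 4)
Step 2: +2 fires, +4 burnt (F count now 2)
Step 3: +2 fires, +2 burnt (F count now 2)
Step 4: +1 fires, +2 burnt (F count now 1)
Step 5: +1 fires, +1 burnt (F count now 1)
Step 6: +1 fires, +1 burnt (F count now 1)
Step 7: +0 fires, +1 burnt (F count now 0)
Fire out after step 7
Initially T: 15, now '.': 21
Total burnt (originally-T cells now '.'): 11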